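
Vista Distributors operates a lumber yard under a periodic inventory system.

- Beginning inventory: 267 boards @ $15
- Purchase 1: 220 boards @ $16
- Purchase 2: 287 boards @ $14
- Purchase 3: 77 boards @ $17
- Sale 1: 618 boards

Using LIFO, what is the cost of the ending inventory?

Sale 1 (618) [LIFO — newest first]: 77 @ $17 + 287 @ $14 + 220 @ $16 + 34 @ $15 = $9,357
Ending inventory: 233 @ $15 = $3,495

Ending inventory = $3,495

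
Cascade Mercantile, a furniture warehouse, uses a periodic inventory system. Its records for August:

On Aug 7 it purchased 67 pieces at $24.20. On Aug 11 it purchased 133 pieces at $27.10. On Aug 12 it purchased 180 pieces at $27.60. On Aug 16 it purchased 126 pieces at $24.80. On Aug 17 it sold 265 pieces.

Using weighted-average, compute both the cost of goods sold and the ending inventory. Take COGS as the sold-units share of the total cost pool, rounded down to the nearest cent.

COGS = $6,975.10; ending inventory = $6,343.40

Aug 17, sell 265: 265/506 × $13,318.50 → $6,975.10
Ending inventory (cost pool remaining) = $6,343.40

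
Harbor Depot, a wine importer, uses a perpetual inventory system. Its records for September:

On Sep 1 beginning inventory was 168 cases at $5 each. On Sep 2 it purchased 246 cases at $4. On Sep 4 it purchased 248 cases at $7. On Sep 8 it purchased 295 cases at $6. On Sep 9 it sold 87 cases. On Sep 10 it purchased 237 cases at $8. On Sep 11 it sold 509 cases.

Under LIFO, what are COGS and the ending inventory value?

COGS = $4,114; ending inventory = $3,112

Sep 9, 87 sold [LIFO — newest first]: 87 @ $6 = $522
Sep 11, 509 sold [LIFO — newest first]: 237 @ $8 + 208 @ $6 + 64 @ $7 = $3,592
Total COGS = $522 + $3,592 = $4,114
Ending inventory: 168 @ $5 + 246 @ $4 + 184 @ $7 = $3,112
Check: goods available $7,226 = COGS $4,114 + ending $3,112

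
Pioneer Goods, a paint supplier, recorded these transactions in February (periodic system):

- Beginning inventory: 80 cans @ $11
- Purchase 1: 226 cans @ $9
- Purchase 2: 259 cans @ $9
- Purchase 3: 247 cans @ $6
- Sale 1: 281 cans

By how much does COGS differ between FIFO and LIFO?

$901

FIFO COGS: 80 @ $11 + 201 @ $9 = $2,689
LIFO COGS: 247 @ $6 + 34 @ $9 = $1,788
Difference = |$2,689 − $1,788| = $901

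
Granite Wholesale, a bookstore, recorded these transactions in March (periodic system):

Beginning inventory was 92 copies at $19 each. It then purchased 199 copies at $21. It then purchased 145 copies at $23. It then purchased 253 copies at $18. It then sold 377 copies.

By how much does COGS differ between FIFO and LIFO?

$499

FIFO COGS: 92 @ $19 + 199 @ $21 + 86 @ $23 = $7,905
LIFO COGS: 253 @ $18 + 124 @ $23 = $7,406
Difference = |$7,905 − $7,406| = $499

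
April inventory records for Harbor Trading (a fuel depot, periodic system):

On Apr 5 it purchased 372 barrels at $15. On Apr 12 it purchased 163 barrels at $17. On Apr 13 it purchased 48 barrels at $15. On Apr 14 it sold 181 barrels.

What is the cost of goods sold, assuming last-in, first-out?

COGS = $2,981

Apr 14, 181 sold [LIFO — newest first]: 48 @ $15 + 133 @ $17 = $2,981
Ending inventory: 372 @ $15 + 30 @ $17 = $6,090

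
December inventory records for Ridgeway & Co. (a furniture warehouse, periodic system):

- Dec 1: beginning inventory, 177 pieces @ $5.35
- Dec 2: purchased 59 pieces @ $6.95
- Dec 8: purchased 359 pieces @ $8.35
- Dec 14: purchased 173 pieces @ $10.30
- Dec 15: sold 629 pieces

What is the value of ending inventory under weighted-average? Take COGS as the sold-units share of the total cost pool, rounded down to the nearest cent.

Ending inventory = $1,110.66

Dec 15, sell 629: 629/768 × $6,136.55 → $5,025.89
Ending inventory (cost pool remaining) = $1,110.66
Check: goods available $6,136.55 = COGS $5,025.89 + ending $1,110.66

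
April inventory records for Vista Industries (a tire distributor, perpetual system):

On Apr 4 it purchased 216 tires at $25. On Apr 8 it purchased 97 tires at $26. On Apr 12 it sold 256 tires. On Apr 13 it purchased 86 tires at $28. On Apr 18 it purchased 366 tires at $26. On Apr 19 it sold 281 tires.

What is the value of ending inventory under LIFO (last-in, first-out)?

Ending inventory = $6,043

Apr 12, 256 sold [LIFO — newest first]: 97 @ $26 + 159 @ $25 = $6,497
Apr 19, 281 sold [LIFO — newest first]: 281 @ $26 = $7,306
Total COGS = $6,497 + $7,306 = $13,803
Ending inventory: 57 @ $25 + 86 @ $28 + 85 @ $26 = $6,043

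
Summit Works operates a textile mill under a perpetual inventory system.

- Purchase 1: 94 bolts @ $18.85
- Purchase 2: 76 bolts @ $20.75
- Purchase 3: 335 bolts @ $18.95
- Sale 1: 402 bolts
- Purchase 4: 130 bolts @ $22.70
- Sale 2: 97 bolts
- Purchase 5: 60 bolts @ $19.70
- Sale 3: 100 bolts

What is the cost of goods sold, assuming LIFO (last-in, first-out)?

Sale 1 (402) [LIFO — newest first]: 335 @ $18.95 + 67 @ $20.75 = $7,738.50
Sale 2 (97) [LIFO — newest first]: 97 @ $22.70 = $2,201.90
Sale 3 (100) [LIFO — newest first]: 60 @ $19.70 + 33 @ $22.70 + 7 @ $20.75 = $2,076.35
Total COGS = $7,738.50 + $2,201.90 + $2,076.35 = $12,016.75
Ending inventory: 94 @ $18.85 + 2 @ $20.75 = $1,813.40
Check: goods available $13,830.15 = COGS $12,016.75 + ending $1,813.40

COGS = $12,016.75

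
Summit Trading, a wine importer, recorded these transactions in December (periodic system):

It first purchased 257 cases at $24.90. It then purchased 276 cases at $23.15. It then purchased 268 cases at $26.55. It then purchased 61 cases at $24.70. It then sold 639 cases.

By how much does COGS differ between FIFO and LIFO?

$255.10

FIFO COGS: 257 @ $24.90 + 276 @ $23.15 + 106 @ $26.55 = $15,603.00
LIFO COGS: 61 @ $24.70 + 268 @ $26.55 + 276 @ $23.15 + 34 @ $24.90 = $15,858.10
Difference = |$15,603.00 − $15,858.10| = $255.10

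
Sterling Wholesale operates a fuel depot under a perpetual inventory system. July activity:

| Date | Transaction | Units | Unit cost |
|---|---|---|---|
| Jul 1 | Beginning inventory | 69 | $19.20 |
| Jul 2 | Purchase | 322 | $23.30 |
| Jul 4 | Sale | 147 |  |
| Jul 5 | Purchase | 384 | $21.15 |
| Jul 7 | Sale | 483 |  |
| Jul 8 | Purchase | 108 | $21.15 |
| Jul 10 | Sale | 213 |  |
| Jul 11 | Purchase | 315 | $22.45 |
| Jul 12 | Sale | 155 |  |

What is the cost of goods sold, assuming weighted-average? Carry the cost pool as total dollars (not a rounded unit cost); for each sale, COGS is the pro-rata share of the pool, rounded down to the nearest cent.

COGS = $21,837.08

After Jul 1: 69 on hand, pool $1,324.80 (≈ $19.2000 each)
After Jul 2: 391 on hand, pool $8,827.40 (≈ $22.5765 each)
Jul 4, sell 147: 147/391 × $8,827.40 → $3,318.74
After Jul 5: 628 on hand, pool $13,630.26 (≈ $21.7042 each)
Jul 7, sell 483: 483/628 × $13,630.26 → $10,483.14
After Jul 8: 253 on hand, pool $5,431.32 (≈ $21.4677 each)
Jul 10, sell 213: 213/253 × $5,431.32 → $4,572.61
After Jul 11: 355 on hand, pool $7,930.46 (≈ $22.3393 each)
Jul 12, sell 155: 155/355 × $7,930.46 → $3,462.59
Total COGS = $3,318.74 + $10,483.14 + $4,572.61 + $3,462.59 = $21,837.08
Ending inventory (cost pool remaining) = $4,467.87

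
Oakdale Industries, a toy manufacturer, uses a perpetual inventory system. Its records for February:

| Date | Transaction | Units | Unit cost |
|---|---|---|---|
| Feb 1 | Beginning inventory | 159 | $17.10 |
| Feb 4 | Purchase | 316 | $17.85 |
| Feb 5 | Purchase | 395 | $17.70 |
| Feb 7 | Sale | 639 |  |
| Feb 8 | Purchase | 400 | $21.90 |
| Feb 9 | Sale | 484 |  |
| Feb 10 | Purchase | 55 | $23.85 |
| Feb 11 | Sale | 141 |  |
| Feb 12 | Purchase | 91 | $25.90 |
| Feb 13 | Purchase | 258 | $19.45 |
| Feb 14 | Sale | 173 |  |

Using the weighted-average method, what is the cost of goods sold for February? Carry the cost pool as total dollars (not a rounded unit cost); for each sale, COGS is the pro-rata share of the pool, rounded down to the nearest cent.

COGS = $27,783.67

After Feb 1: 159 on hand, pool $2,718.90 (≈ $17.1000 each)
After Feb 4: 475 on hand, pool $8,359.50 (≈ $17.5989 each)
After Feb 5: 870 on hand, pool $15,351.00 (≈ $17.6448 each)
Feb 7, sell 639: 639/870 × $15,351.00 → $11,275.04
After Feb 8: 631 on hand, pool $12,835.96 (≈ $20.3423 each)
Feb 9, sell 484: 484/631 × $12,835.96 → $9,845.64
After Feb 10: 202 on hand, pool $4,302.07 (≈ $21.2974 each)
Feb 11, sell 141: 141/202 × $4,302.07 → $3,002.93
After Feb 12: 152 on hand, pool $3,656.04 (≈ $24.0529 each)
After Feb 13: 410 on hand, pool $8,674.14 (≈ $21.1564 each)
Feb 14, sell 173: 173/410 × $8,674.14 → $3,660.06
Total COGS = $11,275.04 + $9,845.64 + $3,002.93 + $3,660.06 = $27,783.67
Ending inventory (cost pool remaining) = $5,014.08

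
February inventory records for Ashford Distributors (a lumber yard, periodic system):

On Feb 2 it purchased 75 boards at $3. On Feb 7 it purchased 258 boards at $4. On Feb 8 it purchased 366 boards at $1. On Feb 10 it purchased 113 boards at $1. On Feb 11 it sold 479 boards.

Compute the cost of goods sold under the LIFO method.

COGS = $479

Feb 11, 479 sold [LIFO — newest first]: 113 @ $1 + 366 @ $1 = $479
Ending inventory: 75 @ $3 + 258 @ $4 = $1,257
Check: goods available $1,736 = COGS $479 + ending $1,257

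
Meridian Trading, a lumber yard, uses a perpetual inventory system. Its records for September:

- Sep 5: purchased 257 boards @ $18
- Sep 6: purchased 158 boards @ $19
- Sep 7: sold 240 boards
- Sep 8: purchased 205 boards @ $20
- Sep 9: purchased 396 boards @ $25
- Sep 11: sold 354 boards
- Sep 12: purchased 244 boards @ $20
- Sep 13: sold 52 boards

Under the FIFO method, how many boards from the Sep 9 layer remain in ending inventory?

370

Sep 7, 240 sold [FIFO — oldest first]: 240 @ $18 = $4,320
Sep 11, 354 sold [FIFO — oldest first]: 17 @ $18 + 158 @ $19 + 179 @ $20 = $6,888
Sep 13, 52 sold [FIFO — oldest first]: 26 @ $20 + 26 @ $25 = $1,170
Total COGS = $4,320 + $6,888 + $1,170 = $12,378
Ending inventory: 370 @ $25 + 244 @ $20 = $14,130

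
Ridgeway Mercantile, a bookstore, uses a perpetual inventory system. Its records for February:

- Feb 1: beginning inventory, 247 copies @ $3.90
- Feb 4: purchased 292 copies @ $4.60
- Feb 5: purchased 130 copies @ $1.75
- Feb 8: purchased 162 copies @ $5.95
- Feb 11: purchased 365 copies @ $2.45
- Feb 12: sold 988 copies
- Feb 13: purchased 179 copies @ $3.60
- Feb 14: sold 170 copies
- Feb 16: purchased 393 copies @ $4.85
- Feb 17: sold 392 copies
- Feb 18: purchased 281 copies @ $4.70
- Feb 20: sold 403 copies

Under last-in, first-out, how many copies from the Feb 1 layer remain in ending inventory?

96

Feb 12, 988 sold [LIFO — newest first]: 365 @ $2.45 + 162 @ $5.95 + 130 @ $1.75 + 292 @ $4.60 + 39 @ $3.90 = $3,580.95
Feb 14, 170 sold [LIFO — newest first]: 170 @ $3.60 = $612.00
Feb 17, 392 sold [LIFO — newest first]: 392 @ $4.85 = $1,901.20
Feb 20, 403 sold [LIFO — newest first]: 281 @ $4.70 + 1 @ $4.85 + 9 @ $3.60 + 112 @ $3.90 = $1,794.75
Total COGS = $3,580.95 + $612.00 + $1,901.20 + $1,794.75 = $7,888.90
Ending inventory: 96 @ $3.90 = $374.40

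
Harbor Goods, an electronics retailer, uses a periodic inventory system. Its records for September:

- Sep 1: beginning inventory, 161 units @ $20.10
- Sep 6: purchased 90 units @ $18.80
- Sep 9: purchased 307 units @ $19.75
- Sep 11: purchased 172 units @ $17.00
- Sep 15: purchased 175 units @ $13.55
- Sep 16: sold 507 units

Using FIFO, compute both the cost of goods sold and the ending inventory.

COGS = $9,984.10; ending inventory = $6,302.50

Sep 16, 507 sold [FIFO — oldest first]: 161 @ $20.10 + 90 @ $18.80 + 256 @ $19.75 = $9,984.10
Ending inventory: 51 @ $19.75 + 172 @ $17.00 + 175 @ $13.55 = $6,302.50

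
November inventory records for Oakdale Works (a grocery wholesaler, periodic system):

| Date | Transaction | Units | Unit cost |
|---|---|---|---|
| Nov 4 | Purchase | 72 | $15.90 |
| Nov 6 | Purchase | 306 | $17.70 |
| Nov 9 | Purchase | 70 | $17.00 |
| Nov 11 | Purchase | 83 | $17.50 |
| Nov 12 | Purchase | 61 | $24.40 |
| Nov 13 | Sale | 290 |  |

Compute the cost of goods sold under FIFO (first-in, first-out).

Nov 13, 290 sold [FIFO — oldest first]: 72 @ $15.90 + 218 @ $17.70 = $5,003.40
Ending inventory: 88 @ $17.70 + 70 @ $17.00 + 83 @ $17.50 + 61 @ $24.40 = $5,688.50
Check: goods available $10,691.90 = COGS $5,003.40 + ending $5,688.50

COGS = $5,003.40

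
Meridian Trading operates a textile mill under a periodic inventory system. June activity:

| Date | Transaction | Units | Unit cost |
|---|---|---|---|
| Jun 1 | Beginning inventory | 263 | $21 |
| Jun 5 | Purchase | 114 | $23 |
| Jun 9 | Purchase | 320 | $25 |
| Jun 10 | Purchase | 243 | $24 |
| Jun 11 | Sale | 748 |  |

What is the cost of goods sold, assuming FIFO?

COGS = $17,369

Jun 11, 748 sold [FIFO — oldest first]: 263 @ $21 + 114 @ $23 + 320 @ $25 + 51 @ $24 = $17,369
Ending inventory: 192 @ $24 = $4,608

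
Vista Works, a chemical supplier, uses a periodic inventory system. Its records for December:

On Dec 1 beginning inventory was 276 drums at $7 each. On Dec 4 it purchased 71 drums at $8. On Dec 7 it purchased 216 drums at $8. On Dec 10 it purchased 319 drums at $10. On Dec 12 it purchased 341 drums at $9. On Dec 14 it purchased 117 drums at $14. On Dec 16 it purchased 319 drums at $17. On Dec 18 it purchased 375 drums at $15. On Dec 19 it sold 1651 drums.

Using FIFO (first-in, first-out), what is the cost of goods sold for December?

COGS = $17,412

Dec 19, 1651 sold [FIFO — oldest first]: 276 @ $7 + 71 @ $8 + 216 @ $8 + 319 @ $10 + 341 @ $9 + 117 @ $14 + 311 @ $17 = $17,412
Ending inventory: 8 @ $17 + 375 @ $15 = $5,761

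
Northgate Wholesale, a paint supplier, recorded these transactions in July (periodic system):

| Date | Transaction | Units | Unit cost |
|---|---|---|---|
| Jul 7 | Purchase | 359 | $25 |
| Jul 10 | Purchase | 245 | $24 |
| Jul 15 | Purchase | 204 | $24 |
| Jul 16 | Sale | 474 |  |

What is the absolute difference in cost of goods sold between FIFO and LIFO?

$334

FIFO COGS: 359 @ $25 + 115 @ $24 = $11,735
LIFO COGS: 204 @ $24 + 245 @ $24 + 25 @ $25 = $11,401
Difference = |$11,735 − $11,401| = $334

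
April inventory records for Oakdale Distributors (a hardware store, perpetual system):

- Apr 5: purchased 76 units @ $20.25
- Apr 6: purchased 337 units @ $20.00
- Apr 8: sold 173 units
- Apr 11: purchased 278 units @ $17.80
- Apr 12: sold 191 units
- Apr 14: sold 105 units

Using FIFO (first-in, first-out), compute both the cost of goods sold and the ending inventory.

Apr 8, 173 sold [FIFO — oldest first]: 76 @ $20.25 + 97 @ $20.00 = $3,479.00
Apr 12, 191 sold [FIFO — oldest first]: 191 @ $20.00 = $3,820.00
Apr 14, 105 sold [FIFO — oldest first]: 49 @ $20.00 + 56 @ $17.80 = $1,976.80
Total COGS = $3,479.00 + $3,820.00 + $1,976.80 = $9,275.80
Ending inventory: 222 @ $17.80 = $3,951.60

COGS = $9,275.80; ending inventory = $3,951.60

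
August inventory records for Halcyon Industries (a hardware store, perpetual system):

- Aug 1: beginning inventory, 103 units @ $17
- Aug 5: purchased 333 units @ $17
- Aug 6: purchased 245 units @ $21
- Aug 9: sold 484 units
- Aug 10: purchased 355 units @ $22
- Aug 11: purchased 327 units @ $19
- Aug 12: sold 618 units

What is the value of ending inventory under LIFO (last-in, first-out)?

Ending inventory = $4,757

Aug 9, 484 sold [LIFO — newest first]: 245 @ $21 + 239 @ $17 = $9,208
Aug 12, 618 sold [LIFO — newest first]: 327 @ $19 + 291 @ $22 = $12,615
Total COGS = $9,208 + $12,615 = $21,823
Ending inventory: 103 @ $17 + 94 @ $17 + 64 @ $22 = $4,757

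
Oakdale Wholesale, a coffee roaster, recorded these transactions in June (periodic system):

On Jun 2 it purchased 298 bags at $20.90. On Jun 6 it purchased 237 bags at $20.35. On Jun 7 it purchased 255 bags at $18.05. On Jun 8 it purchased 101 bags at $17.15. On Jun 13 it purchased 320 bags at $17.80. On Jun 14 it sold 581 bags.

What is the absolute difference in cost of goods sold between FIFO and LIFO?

$1,565.30

FIFO COGS: 298 @ $20.90 + 237 @ $20.35 + 46 @ $18.05 = $11,881.45
LIFO COGS: 320 @ $17.80 + 101 @ $17.15 + 160 @ $18.05 = $10,316.15
Difference = |$11,881.45 − $10,316.15| = $1,565.30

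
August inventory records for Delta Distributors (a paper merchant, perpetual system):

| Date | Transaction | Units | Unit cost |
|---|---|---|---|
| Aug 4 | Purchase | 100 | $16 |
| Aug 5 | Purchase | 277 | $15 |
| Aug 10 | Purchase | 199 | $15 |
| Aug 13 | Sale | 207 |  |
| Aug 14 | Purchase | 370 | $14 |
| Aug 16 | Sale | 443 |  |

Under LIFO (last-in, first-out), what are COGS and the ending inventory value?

Aug 13, 207 sold [LIFO — newest first]: 199 @ $15 + 8 @ $15 = $3,105
Aug 16, 443 sold [LIFO — newest first]: 370 @ $14 + 73 @ $15 = $6,275
Total COGS = $3,105 + $6,275 = $9,380
Ending inventory: 100 @ $16 + 196 @ $15 = $4,540

COGS = $9,380; ending inventory = $4,540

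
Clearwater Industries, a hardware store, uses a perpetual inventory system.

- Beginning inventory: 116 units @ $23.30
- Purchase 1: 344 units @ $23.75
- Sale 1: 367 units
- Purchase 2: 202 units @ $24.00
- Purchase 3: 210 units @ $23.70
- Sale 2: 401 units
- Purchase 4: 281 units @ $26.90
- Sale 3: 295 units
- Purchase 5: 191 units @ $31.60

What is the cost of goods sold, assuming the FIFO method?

Sale 1 (367) [FIFO — oldest first]: 116 @ $23.30 + 251 @ $23.75 = $8,664.05
Sale 2 (401) [FIFO — oldest first]: 93 @ $23.75 + 202 @ $24.00 + 106 @ $23.70 = $9,568.95
Sale 3 (295) [FIFO — oldest first]: 104 @ $23.70 + 191 @ $26.90 = $7,602.70
Total COGS = $8,664.05 + $9,568.95 + $7,602.70 = $25,835.70
Ending inventory: 90 @ $26.90 + 191 @ $31.60 = $8,456.60
Check: goods available $34,292.30 = COGS $25,835.70 + ending $8,456.60

COGS = $25,835.70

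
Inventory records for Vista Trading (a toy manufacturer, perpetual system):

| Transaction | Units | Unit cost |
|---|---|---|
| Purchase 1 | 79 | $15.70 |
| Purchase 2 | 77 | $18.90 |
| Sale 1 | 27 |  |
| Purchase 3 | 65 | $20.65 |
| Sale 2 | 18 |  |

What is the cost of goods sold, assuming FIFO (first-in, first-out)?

COGS = $706.50

Sale 1 (27) [FIFO — oldest first]: 27 @ $15.70 = $423.90
Sale 2 (18) [FIFO — oldest first]: 18 @ $15.70 = $282.60
Total COGS = $423.90 + $282.60 = $706.50
Ending inventory: 34 @ $15.70 + 77 @ $18.90 + 65 @ $20.65 = $3,331.35
Check: goods available $4,037.85 = COGS $706.50 + ending $3,331.35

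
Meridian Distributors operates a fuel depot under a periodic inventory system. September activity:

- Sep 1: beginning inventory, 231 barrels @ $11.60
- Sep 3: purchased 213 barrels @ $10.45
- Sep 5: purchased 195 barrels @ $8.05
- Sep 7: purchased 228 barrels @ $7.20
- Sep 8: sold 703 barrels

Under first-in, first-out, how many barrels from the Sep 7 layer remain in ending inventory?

Sep 8, 703 sold [FIFO — oldest first]: 231 @ $11.60 + 213 @ $10.45 + 195 @ $8.05 + 64 @ $7.20 = $6,936.00
Ending inventory: 164 @ $7.20 = $1,180.80
Check: goods available $8,116.80 = COGS $6,936.00 + ending $1,180.80

164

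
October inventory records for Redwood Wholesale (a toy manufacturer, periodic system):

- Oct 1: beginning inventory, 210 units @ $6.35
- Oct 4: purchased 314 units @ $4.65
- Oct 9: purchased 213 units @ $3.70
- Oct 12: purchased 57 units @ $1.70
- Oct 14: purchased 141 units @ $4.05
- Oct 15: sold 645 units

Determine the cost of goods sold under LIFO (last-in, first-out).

COGS = $2,544.15

Oct 15, 645 sold [LIFO — newest first]: 141 @ $4.05 + 57 @ $1.70 + 213 @ $3.70 + 234 @ $4.65 = $2,544.15
Ending inventory: 210 @ $6.35 + 80 @ $4.65 = $1,705.50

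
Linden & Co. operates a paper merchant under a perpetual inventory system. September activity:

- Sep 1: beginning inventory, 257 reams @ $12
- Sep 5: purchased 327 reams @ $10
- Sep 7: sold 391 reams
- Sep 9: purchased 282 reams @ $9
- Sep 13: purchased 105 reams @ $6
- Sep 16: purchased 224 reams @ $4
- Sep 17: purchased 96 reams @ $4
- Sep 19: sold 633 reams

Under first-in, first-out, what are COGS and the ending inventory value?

Sep 7, 391 sold [FIFO — oldest first]: 257 @ $12 + 134 @ $10 = $4,424
Sep 19, 633 sold [FIFO — oldest first]: 193 @ $10 + 282 @ $9 + 105 @ $6 + 53 @ $4 = $5,310
Total COGS = $4,424 + $5,310 = $9,734
Ending inventory: 171 @ $4 + 96 @ $4 = $1,068
Check: goods available $10,802 = COGS $9,734 + ending $1,068

COGS = $9,734; ending inventory = $1,068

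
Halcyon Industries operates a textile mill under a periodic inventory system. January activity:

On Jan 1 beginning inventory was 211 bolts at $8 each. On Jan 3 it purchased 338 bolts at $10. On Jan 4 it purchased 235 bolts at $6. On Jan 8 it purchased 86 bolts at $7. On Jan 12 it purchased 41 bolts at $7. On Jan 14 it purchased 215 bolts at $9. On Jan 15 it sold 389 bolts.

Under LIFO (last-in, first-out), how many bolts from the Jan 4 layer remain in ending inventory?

188

Jan 15, 389 sold [LIFO — newest first]: 215 @ $9 + 41 @ $7 + 86 @ $7 + 47 @ $6 = $3,106
Ending inventory: 211 @ $8 + 338 @ $10 + 188 @ $6 = $6,196
Check: goods available $9,302 = COGS $3,106 + ending $6,196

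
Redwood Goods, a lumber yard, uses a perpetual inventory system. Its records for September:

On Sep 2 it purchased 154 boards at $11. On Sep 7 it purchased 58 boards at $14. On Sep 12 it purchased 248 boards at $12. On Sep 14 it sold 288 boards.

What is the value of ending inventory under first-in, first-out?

Sep 14, 288 sold [FIFO — oldest first]: 154 @ $11 + 58 @ $14 + 76 @ $12 = $3,418
Ending inventory: 172 @ $12 = $2,064

Ending inventory = $2,064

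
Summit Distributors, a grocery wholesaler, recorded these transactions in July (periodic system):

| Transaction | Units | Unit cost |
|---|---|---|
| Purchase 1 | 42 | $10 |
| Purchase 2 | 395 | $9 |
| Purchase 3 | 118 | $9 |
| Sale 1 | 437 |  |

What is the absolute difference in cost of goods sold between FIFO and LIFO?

$42

FIFO COGS: 42 @ $10 + 395 @ $9 = $3,975
LIFO COGS: 118 @ $9 + 319 @ $9 = $3,933
Difference = |$3,975 − $3,933| = $42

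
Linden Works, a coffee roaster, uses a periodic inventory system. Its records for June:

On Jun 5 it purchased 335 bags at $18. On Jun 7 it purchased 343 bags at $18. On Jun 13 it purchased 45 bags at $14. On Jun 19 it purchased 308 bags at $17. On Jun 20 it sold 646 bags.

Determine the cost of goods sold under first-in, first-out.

Jun 20, 646 sold [FIFO — oldest first]: 335 @ $18 + 311 @ $18 = $11,628
Ending inventory: 32 @ $18 + 45 @ $14 + 308 @ $17 = $6,442

COGS = $11,628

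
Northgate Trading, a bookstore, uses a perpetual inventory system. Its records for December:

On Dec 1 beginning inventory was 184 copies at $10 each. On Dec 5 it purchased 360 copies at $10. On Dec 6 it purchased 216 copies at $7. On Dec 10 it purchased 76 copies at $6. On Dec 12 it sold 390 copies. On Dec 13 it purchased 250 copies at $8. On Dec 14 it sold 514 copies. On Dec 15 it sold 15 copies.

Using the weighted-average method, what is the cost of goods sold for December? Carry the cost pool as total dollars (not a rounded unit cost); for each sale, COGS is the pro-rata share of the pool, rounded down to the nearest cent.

After Dec 1: 184 on hand, pool $1,840.00 (≈ $10.0000 each)
After Dec 5: 544 on hand, pool $5,440.00 (≈ $10.0000 each)
After Dec 6: 760 on hand, pool $6,952.00 (≈ $9.1474 each)
After Dec 10: 836 on hand, pool $7,408.00 (≈ $8.8612 each)
Dec 12, sell 390: 390/836 × $7,408.00 → $3,455.88
After Dec 13: 696 on hand, pool $5,952.12 (≈ $8.5519 each)
Dec 14, sell 514: 514/696 × $5,952.12 → $4,395.67
Dec 15, sell 15: 15/182 × $1,556.45 → $128.27
Total COGS = $3,455.88 + $4,395.67 + $128.27 = $7,979.82
Ending inventory (cost pool remaining) = $1,428.18
Check: goods available $9,408.00 = COGS $7,979.82 + ending $1,428.18

COGS = $7,979.82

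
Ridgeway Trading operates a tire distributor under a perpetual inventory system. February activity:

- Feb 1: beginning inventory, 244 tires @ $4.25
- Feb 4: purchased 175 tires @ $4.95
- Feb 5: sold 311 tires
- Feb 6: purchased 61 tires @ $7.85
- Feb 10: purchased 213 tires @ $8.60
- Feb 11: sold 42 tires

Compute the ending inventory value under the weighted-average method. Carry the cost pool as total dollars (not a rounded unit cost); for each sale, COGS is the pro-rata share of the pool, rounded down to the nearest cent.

After Feb 1: 244 on hand, pool $1,037.00 (≈ $4.2500 each)
After Feb 4: 419 on hand, pool $1,903.25 (≈ $4.5424 each)
Feb 5, sell 311: 311/419 × $1,903.25 → $1,412.67
After Feb 6: 169 on hand, pool $969.43 (≈ $5.7363 each)
After Feb 10: 382 on hand, pool $2,801.23 (≈ $7.3331 each)
Feb 11, sell 42: 42/382 × $2,801.23 → $307.98
Total COGS = $1,412.67 + $307.98 = $1,720.65
Ending inventory (cost pool remaining) = $2,493.25

Ending inventory = $2,493.25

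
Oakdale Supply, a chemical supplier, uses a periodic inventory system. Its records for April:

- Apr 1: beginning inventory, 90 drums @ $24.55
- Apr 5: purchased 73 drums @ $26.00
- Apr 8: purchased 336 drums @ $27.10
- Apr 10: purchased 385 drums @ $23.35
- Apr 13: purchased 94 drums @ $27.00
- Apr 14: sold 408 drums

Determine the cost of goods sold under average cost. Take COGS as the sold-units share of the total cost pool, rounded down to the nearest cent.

COGS = $10,321.33

Apr 14, sell 408: 408/978 × $24,740.85 → $10,321.33
Ending inventory (cost pool remaining) = $14,419.52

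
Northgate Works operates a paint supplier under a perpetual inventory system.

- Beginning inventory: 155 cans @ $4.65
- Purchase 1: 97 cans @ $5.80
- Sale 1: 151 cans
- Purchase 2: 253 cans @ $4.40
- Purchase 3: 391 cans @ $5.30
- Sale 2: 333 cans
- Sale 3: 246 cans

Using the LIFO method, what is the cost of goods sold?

COGS = $3,713.20

Sale 1 (151) [LIFO — newest first]: 97 @ $5.80 + 54 @ $4.65 = $813.70
Sale 2 (333) [LIFO — newest first]: 333 @ $5.30 = $1,764.90
Sale 3 (246) [LIFO — newest first]: 58 @ $5.30 + 188 @ $4.40 = $1,134.60
Total COGS = $813.70 + $1,764.90 + $1,134.60 = $3,713.20
Ending inventory: 101 @ $4.65 + 65 @ $4.40 = $755.65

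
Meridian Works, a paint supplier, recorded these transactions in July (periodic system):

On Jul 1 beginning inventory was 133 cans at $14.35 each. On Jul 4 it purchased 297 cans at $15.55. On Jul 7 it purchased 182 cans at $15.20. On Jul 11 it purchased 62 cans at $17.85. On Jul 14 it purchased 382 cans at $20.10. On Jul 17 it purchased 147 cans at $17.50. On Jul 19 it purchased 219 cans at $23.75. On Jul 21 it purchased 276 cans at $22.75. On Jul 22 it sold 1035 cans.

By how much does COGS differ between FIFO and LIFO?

FIFO COGS: 133 @ $14.35 + 297 @ $15.55 + 182 @ $15.20 + 62 @ $17.85 + 361 @ $20.10 = $17,656.10
LIFO COGS: 276 @ $22.75 + 219 @ $23.75 + 147 @ $17.50 + 382 @ $20.10 + 11 @ $17.85 = $21,927.30
Difference = |$17,656.10 − $21,927.30| = $4,271.20

$4,271.20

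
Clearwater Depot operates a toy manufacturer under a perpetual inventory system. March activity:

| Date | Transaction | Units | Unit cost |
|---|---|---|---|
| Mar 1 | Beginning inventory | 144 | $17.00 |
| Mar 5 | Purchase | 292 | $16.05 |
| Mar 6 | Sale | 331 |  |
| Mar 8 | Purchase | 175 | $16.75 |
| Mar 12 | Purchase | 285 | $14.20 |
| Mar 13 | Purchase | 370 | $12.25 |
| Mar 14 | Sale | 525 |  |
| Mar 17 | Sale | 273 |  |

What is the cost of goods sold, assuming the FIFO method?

Mar 6, 331 sold [FIFO — oldest first]: 144 @ $17.00 + 187 @ $16.05 = $5,449.35
Mar 14, 525 sold [FIFO — oldest first]: 105 @ $16.05 + 175 @ $16.75 + 245 @ $14.20 = $8,095.50
Mar 17, 273 sold [FIFO — oldest first]: 40 @ $14.20 + 233 @ $12.25 = $3,422.25
Total COGS = $5,449.35 + $8,095.50 + $3,422.25 = $16,967.10
Ending inventory: 137 @ $12.25 = $1,678.25

COGS = $16,967.10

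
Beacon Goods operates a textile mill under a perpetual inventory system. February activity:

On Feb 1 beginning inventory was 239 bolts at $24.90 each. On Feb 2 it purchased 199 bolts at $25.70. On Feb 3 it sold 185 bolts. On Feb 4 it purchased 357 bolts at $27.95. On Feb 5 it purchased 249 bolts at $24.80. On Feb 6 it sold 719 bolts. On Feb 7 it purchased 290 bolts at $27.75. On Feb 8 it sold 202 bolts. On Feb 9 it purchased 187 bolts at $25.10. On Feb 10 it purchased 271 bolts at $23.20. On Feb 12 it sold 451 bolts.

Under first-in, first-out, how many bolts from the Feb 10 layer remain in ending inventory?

235

Feb 3, 185 sold [FIFO — oldest first]: 185 @ $24.90 = $4,606.50
Feb 6, 719 sold [FIFO — oldest first]: 54 @ $24.90 + 199 @ $25.70 + 357 @ $27.95 + 109 @ $24.80 = $19,140.25
Feb 8, 202 sold [FIFO — oldest first]: 140 @ $24.80 + 62 @ $27.75 = $5,192.50
Feb 12, 451 sold [FIFO — oldest first]: 228 @ $27.75 + 187 @ $25.10 + 36 @ $23.20 = $11,855.90
Total COGS = $4,606.50 + $19,140.25 + $5,192.50 + $11,855.90 = $40,795.15
Ending inventory: 235 @ $23.20 = $5,452.00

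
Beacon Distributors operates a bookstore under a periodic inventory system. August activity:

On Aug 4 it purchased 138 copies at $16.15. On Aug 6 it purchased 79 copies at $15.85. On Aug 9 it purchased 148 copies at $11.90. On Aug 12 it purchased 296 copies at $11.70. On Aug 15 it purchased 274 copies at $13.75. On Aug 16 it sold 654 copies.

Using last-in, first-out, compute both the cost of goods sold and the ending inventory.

COGS = $8,230.30; ending inventory = $4,242.45

Aug 16, 654 sold [LIFO — newest first]: 274 @ $13.75 + 296 @ $11.70 + 84 @ $11.90 = $8,230.30
Ending inventory: 138 @ $16.15 + 79 @ $15.85 + 64 @ $11.90 = $4,242.45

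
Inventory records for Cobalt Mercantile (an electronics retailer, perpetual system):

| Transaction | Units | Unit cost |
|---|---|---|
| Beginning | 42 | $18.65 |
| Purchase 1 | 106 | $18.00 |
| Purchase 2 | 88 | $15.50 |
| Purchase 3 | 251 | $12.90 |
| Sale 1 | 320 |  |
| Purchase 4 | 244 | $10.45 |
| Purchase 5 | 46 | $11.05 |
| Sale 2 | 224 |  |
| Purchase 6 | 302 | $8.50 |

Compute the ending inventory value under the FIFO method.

Sale 1 (320) [FIFO — oldest first]: 42 @ $18.65 + 106 @ $18.00 + 88 @ $15.50 + 84 @ $12.90 = $5,138.90
Sale 2 (224) [FIFO — oldest first]: 167 @ $12.90 + 57 @ $10.45 = $2,749.95
Total COGS = $5,138.90 + $2,749.95 = $7,888.85
Ending inventory: 187 @ $10.45 + 46 @ $11.05 + 302 @ $8.50 = $5,029.45

Ending inventory = $5,029.45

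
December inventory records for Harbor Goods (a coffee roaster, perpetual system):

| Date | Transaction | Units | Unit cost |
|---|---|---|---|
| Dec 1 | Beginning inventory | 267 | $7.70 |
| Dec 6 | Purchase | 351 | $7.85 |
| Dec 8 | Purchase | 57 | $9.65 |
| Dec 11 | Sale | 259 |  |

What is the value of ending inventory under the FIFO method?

Dec 11, 259 sold [FIFO — oldest first]: 259 @ $7.70 = $1,994.30
Ending inventory: 8 @ $7.70 + 351 @ $7.85 + 57 @ $9.65 = $3,367.00
Check: goods available $5,361.30 = COGS $1,994.30 + ending $3,367.00

Ending inventory = $3,367.00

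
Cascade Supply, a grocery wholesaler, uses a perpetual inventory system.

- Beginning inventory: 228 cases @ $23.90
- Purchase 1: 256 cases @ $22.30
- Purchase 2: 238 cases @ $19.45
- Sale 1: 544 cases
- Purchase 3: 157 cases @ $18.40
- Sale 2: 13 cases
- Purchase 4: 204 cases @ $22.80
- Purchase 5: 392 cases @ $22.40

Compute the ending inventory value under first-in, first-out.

Sale 1 (544) [FIFO — oldest first]: 228 @ $23.90 + 256 @ $22.30 + 60 @ $19.45 = $12,325.00
Sale 2 (13) [FIFO — oldest first]: 13 @ $19.45 = $252.85
Total COGS = $12,325.00 + $252.85 = $12,577.85
Ending inventory: 165 @ $19.45 + 157 @ $18.40 + 204 @ $22.80 + 392 @ $22.40 = $19,530.05

Ending inventory = $19,530.05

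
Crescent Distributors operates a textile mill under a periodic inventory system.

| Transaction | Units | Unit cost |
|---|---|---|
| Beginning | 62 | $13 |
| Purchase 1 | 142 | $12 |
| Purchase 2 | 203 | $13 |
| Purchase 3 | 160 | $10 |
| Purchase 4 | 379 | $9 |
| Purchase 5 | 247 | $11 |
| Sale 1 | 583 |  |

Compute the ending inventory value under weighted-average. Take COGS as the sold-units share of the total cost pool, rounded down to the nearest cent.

Sale 1, sell 583: 583/1193 × $12,877.00 → $6,292.78
Ending inventory (cost pool remaining) = $6,584.22
Check: goods available $12,877.00 = COGS $6,292.78 + ending $6,584.22

Ending inventory = $6,584.22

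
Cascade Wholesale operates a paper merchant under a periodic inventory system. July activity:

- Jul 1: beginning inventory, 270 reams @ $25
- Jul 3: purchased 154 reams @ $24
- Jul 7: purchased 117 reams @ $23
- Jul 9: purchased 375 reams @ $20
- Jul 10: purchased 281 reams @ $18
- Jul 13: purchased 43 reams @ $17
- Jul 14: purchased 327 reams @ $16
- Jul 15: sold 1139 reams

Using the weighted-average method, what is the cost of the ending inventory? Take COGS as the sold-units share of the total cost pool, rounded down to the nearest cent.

Jul 15, sell 1139: 1139/1567 × $31,658.00 → $23,011.14
Ending inventory (cost pool remaining) = $8,646.86
Check: goods available $31,658.00 = COGS $23,011.14 + ending $8,646.86

Ending inventory = $8,646.86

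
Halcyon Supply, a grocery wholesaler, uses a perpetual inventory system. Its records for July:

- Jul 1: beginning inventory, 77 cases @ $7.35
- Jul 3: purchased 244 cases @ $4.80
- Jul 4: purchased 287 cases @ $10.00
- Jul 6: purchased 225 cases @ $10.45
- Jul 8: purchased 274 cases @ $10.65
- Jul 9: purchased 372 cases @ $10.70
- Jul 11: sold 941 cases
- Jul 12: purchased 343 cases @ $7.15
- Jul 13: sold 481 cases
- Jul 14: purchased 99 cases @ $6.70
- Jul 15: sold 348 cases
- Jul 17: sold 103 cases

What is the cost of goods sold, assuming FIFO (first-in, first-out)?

COGS = $16,651.05

Jul 11, 941 sold [FIFO — oldest first]: 77 @ $7.35 + 244 @ $4.80 + 287 @ $10.00 + 225 @ $10.45 + 108 @ $10.65 = $8,108.60
Jul 13, 481 sold [FIFO — oldest first]: 166 @ $10.65 + 315 @ $10.70 = $5,138.40
Jul 15, 348 sold [FIFO — oldest first]: 57 @ $10.70 + 291 @ $7.15 = $2,690.55
Jul 17, 103 sold [FIFO — oldest first]: 52 @ $7.15 + 51 @ $6.70 = $713.50
Total COGS = $8,108.60 + $5,138.40 + $2,690.55 + $713.50 = $16,651.05
Ending inventory: 48 @ $6.70 = $321.60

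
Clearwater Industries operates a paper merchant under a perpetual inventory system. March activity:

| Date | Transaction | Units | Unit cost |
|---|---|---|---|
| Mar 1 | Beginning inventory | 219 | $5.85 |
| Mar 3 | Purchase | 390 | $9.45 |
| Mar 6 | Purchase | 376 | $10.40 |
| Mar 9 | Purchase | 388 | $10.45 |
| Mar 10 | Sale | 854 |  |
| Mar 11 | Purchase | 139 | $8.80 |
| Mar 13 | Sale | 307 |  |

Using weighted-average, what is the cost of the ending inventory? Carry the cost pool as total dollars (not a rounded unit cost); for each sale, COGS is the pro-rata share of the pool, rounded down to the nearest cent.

After Mar 1: 219 on hand, pool $1,281.15 (≈ $5.8500 each)
After Mar 3: 609 on hand, pool $4,966.65 (≈ $8.1554 each)
After Mar 6: 985 on hand, pool $8,877.05 (≈ $9.0122 each)
After Mar 9: 1373 on hand, pool $12,931.65 (≈ $9.4185 each)
Mar 10, sell 854: 854/1373 × $12,931.65 → $8,043.42
After Mar 11: 658 on hand, pool $6,111.43 (≈ $9.2879 each)
Mar 13, sell 307: 307/658 × $6,111.43 → $2,851.38
Total COGS = $8,043.42 + $2,851.38 = $10,894.80
Ending inventory (cost pool remaining) = $3,260.05
Check: goods available $14,154.85 = COGS $10,894.80 + ending $3,260.05

Ending inventory = $3,260.05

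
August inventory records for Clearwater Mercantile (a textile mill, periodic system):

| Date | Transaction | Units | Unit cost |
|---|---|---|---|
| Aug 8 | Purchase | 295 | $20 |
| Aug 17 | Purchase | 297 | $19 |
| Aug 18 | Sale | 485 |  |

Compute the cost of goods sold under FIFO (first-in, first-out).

Aug 18, 485 sold [FIFO — oldest first]: 295 @ $20 + 190 @ $19 = $9,510
Ending inventory: 107 @ $19 = $2,033

COGS = $9,510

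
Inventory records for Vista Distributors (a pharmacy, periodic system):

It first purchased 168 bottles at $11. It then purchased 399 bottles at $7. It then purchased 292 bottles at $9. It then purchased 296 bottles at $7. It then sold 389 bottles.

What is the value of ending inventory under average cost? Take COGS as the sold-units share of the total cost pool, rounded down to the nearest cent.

Sale 1, sell 389: 389/1155 × $9,341.00 → $3,146.01
Ending inventory (cost pool remaining) = $6,194.99
Check: goods available $9,341.00 = COGS $3,146.01 + ending $6,194.99

Ending inventory = $6,194.99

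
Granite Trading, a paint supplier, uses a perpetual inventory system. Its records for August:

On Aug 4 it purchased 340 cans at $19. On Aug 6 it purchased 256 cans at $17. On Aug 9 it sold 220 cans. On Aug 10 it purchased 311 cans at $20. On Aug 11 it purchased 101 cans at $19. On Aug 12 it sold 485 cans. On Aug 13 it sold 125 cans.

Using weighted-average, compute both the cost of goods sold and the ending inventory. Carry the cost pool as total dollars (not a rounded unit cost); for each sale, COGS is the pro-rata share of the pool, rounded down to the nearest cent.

After Aug 4: 340 on hand, pool $6,460.00 (≈ $19.0000 each)
After Aug 6: 596 on hand, pool $10,812.00 (≈ $18.1409 each)
Aug 9, sell 220: 220/596 × $10,812.00 → $3,991.00
After Aug 10: 687 on hand, pool $13,041.00 (≈ $18.9825 each)
After Aug 11: 788 on hand, pool $14,960.00 (≈ $18.9848 each)
Aug 12, sell 485: 485/788 × $14,960.00 → $9,207.61
Aug 13, sell 125: 125/303 × $5,752.39 → $2,373.09
Total COGS = $3,991.00 + $9,207.61 + $2,373.09 = $15,571.70
Ending inventory (cost pool remaining) = $3,379.30
Check: goods available $18,951.00 = COGS $15,571.70 + ending $3,379.30

COGS = $15,571.70; ending inventory = $3,379.30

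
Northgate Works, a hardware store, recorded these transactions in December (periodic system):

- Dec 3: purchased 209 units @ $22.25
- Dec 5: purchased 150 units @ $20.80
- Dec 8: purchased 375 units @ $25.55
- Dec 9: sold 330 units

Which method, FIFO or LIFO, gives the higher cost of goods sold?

FIFO COGS: 209 @ $22.25 + 121 @ $20.80 = $7,167.05
LIFO COGS: 330 @ $25.55 = $8,431.50

LIFO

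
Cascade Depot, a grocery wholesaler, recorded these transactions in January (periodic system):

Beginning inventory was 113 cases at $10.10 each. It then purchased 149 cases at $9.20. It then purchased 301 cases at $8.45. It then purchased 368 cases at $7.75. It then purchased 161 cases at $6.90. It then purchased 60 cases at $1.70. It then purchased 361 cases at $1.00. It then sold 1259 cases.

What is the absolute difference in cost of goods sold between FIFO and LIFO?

$2,184.50

FIFO COGS: 113 @ $10.10 + 149 @ $9.20 + 301 @ $8.45 + 368 @ $7.75 + 161 @ $6.90 + 60 @ $1.70 + 107 @ $1.00 = $9,227.45
LIFO COGS: 361 @ $1.00 + 60 @ $1.70 + 161 @ $6.90 + 368 @ $7.75 + 301 @ $8.45 + 8 @ $9.20 = $7,042.95
Difference = |$9,227.45 − $7,042.95| = $2,184.50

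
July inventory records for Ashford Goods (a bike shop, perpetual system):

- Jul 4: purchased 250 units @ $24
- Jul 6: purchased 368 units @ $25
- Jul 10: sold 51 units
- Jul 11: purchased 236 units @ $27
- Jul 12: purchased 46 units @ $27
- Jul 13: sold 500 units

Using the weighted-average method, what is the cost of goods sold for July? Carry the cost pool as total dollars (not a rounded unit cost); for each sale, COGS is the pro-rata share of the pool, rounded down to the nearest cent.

After Jul 4: 250 on hand, pool $6,000.00 (≈ $24.0000 each)
After Jul 6: 618 on hand, pool $15,200.00 (≈ $24.5955 each)
Jul 10, sell 51: 51/618 × $15,200.00 → $1,254.36
After Jul 11: 803 on hand, pool $20,317.64 (≈ $25.3022 each)
After Jul 12: 849 on hand, pool $21,559.64 (≈ $25.3942 each)
Jul 13, sell 500: 500/849 × $21,559.64 → $12,697.07
Total COGS = $1,254.36 + $12,697.07 = $13,951.43
Ending inventory (cost pool remaining) = $8,862.57
Check: goods available $22,814.00 = COGS $13,951.43 + ending $8,862.57

COGS = $13,951.43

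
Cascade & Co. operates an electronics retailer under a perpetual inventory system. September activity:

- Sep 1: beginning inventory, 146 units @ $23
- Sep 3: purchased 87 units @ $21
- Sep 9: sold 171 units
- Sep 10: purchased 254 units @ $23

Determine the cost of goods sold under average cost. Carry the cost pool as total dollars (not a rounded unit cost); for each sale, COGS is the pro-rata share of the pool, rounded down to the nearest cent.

COGS = $3,805.30

After Sep 1: 146 on hand, pool $3,358.00 (≈ $23.0000 each)
After Sep 3: 233 on hand, pool $5,185.00 (≈ $22.2532 each)
Sep 9, sell 171: 171/233 × $5,185.00 → $3,805.30
After Sep 10: 316 on hand, pool $7,221.70 (≈ $22.8535 each)
Ending inventory (cost pool remaining) = $7,221.70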